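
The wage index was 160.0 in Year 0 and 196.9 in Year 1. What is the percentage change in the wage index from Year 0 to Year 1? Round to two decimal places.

Change = (196.9 − 160.0) / 160.0 × 100
       = 36.9 / 160.0 × 100 = 23.0625%

23.06%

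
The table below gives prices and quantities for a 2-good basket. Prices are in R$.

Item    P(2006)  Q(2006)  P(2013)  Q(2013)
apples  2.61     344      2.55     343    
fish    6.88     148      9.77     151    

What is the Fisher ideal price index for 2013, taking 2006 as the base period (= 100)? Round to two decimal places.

121.37

Laspeyres component (base-period weights):
ΣP(2013)Q(2006) = 2.55×344 + 9.77×148 = 877.2 + 1445.96 = 2323.16
ΣP(2006)Q(2006) = 2.61×344 + 6.88×148 = 897.84 + 1018.24 = 1916.08
L = 2323.16 / 1916.08 × 100 = 121.2455
Paasche component (current-period weights):
ΣP(2013)Q(2013) = 2.55×343 + 9.77×151 = 874.65 + 1475.27 = 2349.92
ΣP(2006)Q(2013) = 2.61×343 + 6.88×151 = 895.23 + 1038.88 = 1934.11
P = 2349.92 / 1934.11 × 100 = 121.4988
Fisher = √(L × P) = √(121.2455 × 121.4988) = 121.3721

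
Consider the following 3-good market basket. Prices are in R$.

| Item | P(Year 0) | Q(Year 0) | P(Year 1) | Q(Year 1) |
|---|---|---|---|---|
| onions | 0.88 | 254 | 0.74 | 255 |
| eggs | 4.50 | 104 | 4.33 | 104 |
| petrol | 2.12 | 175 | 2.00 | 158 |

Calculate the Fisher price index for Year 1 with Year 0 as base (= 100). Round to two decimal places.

Laspeyres component (base-period weights):
ΣP(Year 1)Q(Year 0) = 0.74×254 + 4.33×104 + 2.00×175 = 187.96 + 450.32 + 350 = 988.28
ΣP(Year 0)Q(Year 0) = 0.88×254 + 4.50×104 + 2.12×175 = 223.52 + 468 + 371 = 1062.52
L = 988.28 / 1062.52 × 100 = 93.0128
Paasche component (current-period weights):
ΣP(Year 1)Q(Year 1) = 0.74×255 + 4.33×104 + 2.00×158 = 188.7 + 450.32 + 316 = 955.02
ΣP(Year 0)Q(Year 1) = 0.88×255 + 4.50×104 + 2.12×158 = 224.4 + 468 + 334.96 = 1027.36
P = 955.02 / 1027.36 × 100 = 92.9587
Fisher = √(L × P) = √(93.0128 × 92.9587) = 92.9857

92.99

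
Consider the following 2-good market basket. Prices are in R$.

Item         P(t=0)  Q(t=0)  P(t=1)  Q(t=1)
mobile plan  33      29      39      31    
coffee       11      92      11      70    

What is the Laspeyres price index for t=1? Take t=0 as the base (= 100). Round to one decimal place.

108.8

Laspeyres price index uses base-period quantities as weights.
ΣP(t=1)·Q(t=0) = 39×29 + 11×92 = 1131 + 1012 = 2143
ΣP(t=0)·Q(t=0) = 33×29 + 11×92 = 957 + 1012 = 1969
Index = 2143 / 1969 × 100 = 108.8370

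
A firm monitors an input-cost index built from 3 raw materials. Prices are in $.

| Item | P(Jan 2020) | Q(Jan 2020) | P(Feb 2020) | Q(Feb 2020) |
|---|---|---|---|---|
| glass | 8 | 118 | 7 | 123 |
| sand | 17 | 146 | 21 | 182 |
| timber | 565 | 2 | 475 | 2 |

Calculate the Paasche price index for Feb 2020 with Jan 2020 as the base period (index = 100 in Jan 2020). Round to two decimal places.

108.16

Paasche price index uses current-period quantities as weights.
ΣP(Feb 2020)·Q(Feb 2020) = 7×123 + 21×182 + 475×2 = 861 + 3822 + 950 = 5633
ΣP(Jan 2020)·Q(Feb 2020) = 8×123 + 17×182 + 565×2 = 984 + 3094 + 1130 = 5208
Index = 5633 / 5208 × 100 = 108.1605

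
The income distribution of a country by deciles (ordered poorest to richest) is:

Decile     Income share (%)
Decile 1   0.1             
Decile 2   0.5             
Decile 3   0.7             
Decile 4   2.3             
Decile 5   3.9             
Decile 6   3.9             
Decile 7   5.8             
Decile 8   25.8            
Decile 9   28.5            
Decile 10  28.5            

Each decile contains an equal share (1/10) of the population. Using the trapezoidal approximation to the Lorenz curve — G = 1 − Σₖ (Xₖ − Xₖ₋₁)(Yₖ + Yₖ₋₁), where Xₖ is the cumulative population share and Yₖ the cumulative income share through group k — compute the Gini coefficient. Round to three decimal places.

Cumulative income shares Yₖ: 0.0010, 0.0060, 0.0130, 0.0360, 0.0750, 0.1140, 0.1720, 0.4300, 0.7150, 1.0000
Σ (Xₖ−Xₖ₋₁)(Yₖ+Yₖ₋₁) = (1/10)(0.0010+0.0000) + (1/10)(0.0060+0.0010) + (1/10)(0.0130+0.0060) + (1/10)(0.0360+0.0130) + (1/10)(0.0750+0.0360) + (1/10)(0.1140+0.0750) + (1/10)(0.1720+0.1140) + (1/10)(0.4300+0.1720) + (1/10)(0.7150+0.4300) + (1/10)(1.0000+0.7150)
  = 0.0001 + 0.0007 + 0.0019 + 0.0049 + 0.0111 + 0.0189 + 0.0286 + 0.0602 + 0.1145 + 0.1715 = 0.4124
G = 1 − 0.4124 = 0.5876

0.588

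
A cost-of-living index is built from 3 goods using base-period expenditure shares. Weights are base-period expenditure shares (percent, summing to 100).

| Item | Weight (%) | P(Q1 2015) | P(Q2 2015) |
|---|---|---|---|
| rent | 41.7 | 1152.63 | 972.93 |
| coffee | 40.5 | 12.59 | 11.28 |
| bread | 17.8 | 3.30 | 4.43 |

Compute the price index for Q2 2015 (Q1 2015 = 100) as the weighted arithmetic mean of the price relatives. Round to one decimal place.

95.4

rent: 41.7 × (972.93/1152.63) = 41.7 × 0.844096 = 35.1988
coffee: 40.5 × (11.28/12.59) = 40.5 × 0.895949 = 36.2859
bread: 17.8 × (4.43/3.30) = 17.8 × 1.342424 = 23.8952
Index = Σ wᵢ·(p₁ᵢ/p₀ᵢ) = 35.1988 + 36.2859 + 23.8952 = 95.3799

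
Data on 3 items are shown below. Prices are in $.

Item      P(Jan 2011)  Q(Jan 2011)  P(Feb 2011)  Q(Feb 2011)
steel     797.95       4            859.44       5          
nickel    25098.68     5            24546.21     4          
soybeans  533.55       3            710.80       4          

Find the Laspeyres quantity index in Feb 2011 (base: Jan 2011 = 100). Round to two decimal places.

Laspeyres quantity index uses base-period prices as weights.
ΣP(Jan 2011)·Q(Feb 2011) = 797.95×5 + 25098.68×4 + 533.55×4 = 3989.75 + 100394.72 + 2134.2 = 106518.67
ΣP(Jan 2011)·Q(Jan 2011) = 797.95×4 + 25098.68×5 + 533.55×3 = 3191.8 + 125493.4 + 1600.65 = 130285.85
Index = 106518.67 / 130285.85 × 100 = 81.7577

81.76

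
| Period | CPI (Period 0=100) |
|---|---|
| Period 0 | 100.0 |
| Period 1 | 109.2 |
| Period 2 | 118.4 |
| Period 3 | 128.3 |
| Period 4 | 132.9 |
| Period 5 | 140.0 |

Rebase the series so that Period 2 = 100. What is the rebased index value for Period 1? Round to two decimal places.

92.23

Rebased(Period 1) = 109.2 / 118.4 × 100 = 92.2297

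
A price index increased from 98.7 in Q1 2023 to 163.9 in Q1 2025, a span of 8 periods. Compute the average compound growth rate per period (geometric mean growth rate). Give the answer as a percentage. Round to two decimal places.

Growth factor = (163.9/98.7)^(1/8) = (1.660588)^(1/8) = 1.065449
Growth rate = 1.065449 − 1 = 0.065449 = 6.5449%

6.54%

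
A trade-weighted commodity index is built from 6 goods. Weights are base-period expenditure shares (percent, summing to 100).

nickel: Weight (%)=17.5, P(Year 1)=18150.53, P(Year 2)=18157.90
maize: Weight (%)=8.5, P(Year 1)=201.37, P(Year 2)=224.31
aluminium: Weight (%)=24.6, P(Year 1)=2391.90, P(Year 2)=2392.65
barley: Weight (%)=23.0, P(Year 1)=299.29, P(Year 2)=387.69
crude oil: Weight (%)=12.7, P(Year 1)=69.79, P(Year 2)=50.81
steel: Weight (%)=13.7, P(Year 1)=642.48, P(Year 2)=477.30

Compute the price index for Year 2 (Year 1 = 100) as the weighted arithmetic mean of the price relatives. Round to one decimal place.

nickel: 17.5 × (18157.90/18150.53) = 17.5 × 1.000406 = 17.5071
maize: 8.5 × (224.31/201.37) = 8.5 × 1.113920 = 9.4683
aluminium: 24.6 × (2392.65/2391.90) = 24.6 × 1.000314 = 24.6077
barley: 23.0 × (387.69/299.29) = 23.0 × 1.295366 = 29.7934
crude oil: 12.7 × (50.81/69.79) = 12.7 × 0.728041 = 9.2461
steel: 13.7 × (477.30/642.48) = 13.7 × 0.742903 = 10.1778
Index = Σ wᵢ·(p₁ᵢ/p₀ᵢ) = 17.5071 + 9.4683 + 24.6077 + 29.7934 + 9.2461 + 10.1778 = 100.8004

100.8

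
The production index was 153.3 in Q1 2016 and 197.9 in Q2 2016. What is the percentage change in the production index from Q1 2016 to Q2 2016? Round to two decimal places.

29.09%

Change = (197.9 − 153.3) / 153.3 × 100
       = 44.6 / 153.3 × 100 = 29.0933%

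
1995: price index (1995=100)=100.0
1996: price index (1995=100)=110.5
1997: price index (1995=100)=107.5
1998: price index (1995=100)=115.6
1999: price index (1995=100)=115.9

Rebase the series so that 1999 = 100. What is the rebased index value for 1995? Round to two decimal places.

86.28

Rebased(1995) = 100.0 / 115.9 × 100 = 86.2813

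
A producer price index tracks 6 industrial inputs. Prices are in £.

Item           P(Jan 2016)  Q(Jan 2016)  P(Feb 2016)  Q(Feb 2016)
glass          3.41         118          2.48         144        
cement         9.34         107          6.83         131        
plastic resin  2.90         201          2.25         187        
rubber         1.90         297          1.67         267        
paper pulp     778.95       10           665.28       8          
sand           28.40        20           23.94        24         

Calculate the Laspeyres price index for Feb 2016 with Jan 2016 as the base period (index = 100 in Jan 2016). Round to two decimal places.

Laspeyres price index uses base-period quantities as weights.
ΣP(Feb 2016)·Q(Jan 2016) = 2.48×118 + 6.83×107 + 2.25×201 + 1.67×297 + 665.28×10 + 23.94×20 = 292.64 + 730.81 + 452.25 + 495.99 + 6652.8 + 478.8 = 9103.29
ΣP(Jan 2016)·Q(Jan 2016) = 3.41×118 + 9.34×107 + 2.90×201 + 1.90×297 + 778.95×10 + 28.40×20 = 402.38 + 999.38 + 582.9 + 564.3 + 7789.5 + 568 = 10906.46
Index = 9103.29 / 10906.46 × 100 = 83.4670

83.47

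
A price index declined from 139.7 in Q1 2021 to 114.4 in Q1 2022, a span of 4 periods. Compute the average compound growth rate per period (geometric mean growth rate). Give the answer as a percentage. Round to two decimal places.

-4.87%

Growth factor = (114.4/139.7)^(1/4) = (0.818898)^(1/4) = 0.951278
Growth rate = 0.951278 − 1 = -0.048722 = -4.8722%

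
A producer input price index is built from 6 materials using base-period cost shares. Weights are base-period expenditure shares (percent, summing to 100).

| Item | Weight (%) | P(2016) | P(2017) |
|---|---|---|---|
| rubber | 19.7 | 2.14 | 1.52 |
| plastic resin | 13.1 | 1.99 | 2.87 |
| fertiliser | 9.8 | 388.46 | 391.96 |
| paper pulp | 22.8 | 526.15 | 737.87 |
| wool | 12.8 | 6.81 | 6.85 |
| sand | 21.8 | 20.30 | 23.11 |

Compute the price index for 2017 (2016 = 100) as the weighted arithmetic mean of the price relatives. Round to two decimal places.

112.44

rubber: 19.7 × (1.52/2.14) = 19.7 × 0.710280 = 13.9925
plastic resin: 13.1 × (2.87/1.99) = 13.1 × 1.442211 = 18.8930
fertiliser: 9.8 × (391.96/388.46) = 9.8 × 1.009010 = 9.8883
paper pulp: 22.8 × (737.87/526.15) = 22.8 × 1.402395 = 31.9746
wool: 12.8 × (6.85/6.81) = 12.8 × 1.005874 = 12.8752
sand: 21.8 × (23.11/20.30) = 21.8 × 1.138424 = 24.8176
Index = Σ wᵢ·(p₁ᵢ/p₀ᵢ) = 13.9925 + 18.8930 + 9.8883 + 31.9746 + 12.8752 + 24.8176 = 112.4412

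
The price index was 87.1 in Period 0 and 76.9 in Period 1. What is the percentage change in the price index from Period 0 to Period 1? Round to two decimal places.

-11.71%

Change = (76.9 − 87.1) / 87.1 × 100
       = -10.2 / 87.1 × 100 = -11.7107%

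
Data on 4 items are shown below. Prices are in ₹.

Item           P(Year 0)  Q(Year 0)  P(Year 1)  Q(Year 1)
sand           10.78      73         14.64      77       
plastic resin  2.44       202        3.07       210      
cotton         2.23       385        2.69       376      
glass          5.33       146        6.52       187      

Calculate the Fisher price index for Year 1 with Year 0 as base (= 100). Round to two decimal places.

Laspeyres component (base-period weights):
ΣP(Year 1)Q(Year 0) = 14.64×73 + 3.07×202 + 2.69×385 + 6.52×146 = 1068.72 + 620.14 + 1035.65 + 951.92 = 3676.43
ΣP(Year 0)Q(Year 0) = 10.78×73 + 2.44×202 + 2.23×385 + 5.33×146 = 786.94 + 492.88 + 858.55 + 778.18 = 2916.55
L = 3676.43 / 2916.55 × 100 = 126.0541
Paasche component (current-period weights):
ΣP(Year 1)Q(Year 1) = 14.64×77 + 3.07×210 + 2.69×376 + 6.52×187 = 1127.28 + 644.7 + 1011.44 + 1219.24 = 4002.66
ΣP(Year 0)Q(Year 1) = 10.78×77 + 2.44×210 + 2.23×376 + 5.33×187 = 830.06 + 512.4 + 838.48 + 996.71 = 3177.65
P = 4002.66 / 3177.65 × 100 = 125.9629
Fisher = √(L × P) = √(126.0541 × 125.9629) = 126.0085

126.01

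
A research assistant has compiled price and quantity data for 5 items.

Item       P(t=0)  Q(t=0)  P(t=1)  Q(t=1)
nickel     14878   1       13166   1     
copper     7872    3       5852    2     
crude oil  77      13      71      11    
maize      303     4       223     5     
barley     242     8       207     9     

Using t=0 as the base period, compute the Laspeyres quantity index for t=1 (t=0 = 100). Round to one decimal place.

82.5

Laspeyres quantity index uses base-period prices as weights.
ΣP(t=0)·Q(t=1) = 14878×1 + 7872×2 + 77×11 + 303×5 + 242×9 = 14878 + 15744 + 847 + 1515 + 2178 = 35162
ΣP(t=0)·Q(t=0) = 14878×1 + 7872×3 + 77×13 + 303×4 + 242×8 = 14878 + 23616 + 1001 + 1212 + 1936 = 42643
Index = 35162 / 42643 × 100 = 82.4567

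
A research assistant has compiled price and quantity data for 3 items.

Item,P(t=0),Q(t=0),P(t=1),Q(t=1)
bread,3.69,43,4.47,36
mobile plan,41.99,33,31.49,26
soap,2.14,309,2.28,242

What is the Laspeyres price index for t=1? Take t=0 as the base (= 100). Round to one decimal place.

87.8

Laspeyres price index uses base-period quantities as weights.
ΣP(t=1)·Q(t=0) = 4.47×43 + 31.49×33 + 2.28×309 = 192.21 + 1039.17 + 704.52 = 1935.9
ΣP(t=0)·Q(t=0) = 3.69×43 + 41.99×33 + 2.14×309 = 158.67 + 1385.67 + 661.26 = 2205.6
Index = 1935.9 / 2205.6 × 100 = 87.7720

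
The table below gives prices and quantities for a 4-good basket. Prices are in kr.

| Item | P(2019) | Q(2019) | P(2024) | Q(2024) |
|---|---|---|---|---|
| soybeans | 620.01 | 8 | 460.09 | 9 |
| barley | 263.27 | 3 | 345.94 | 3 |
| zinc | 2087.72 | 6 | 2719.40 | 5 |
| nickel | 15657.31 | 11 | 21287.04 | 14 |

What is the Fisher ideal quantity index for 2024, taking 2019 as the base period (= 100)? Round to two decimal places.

124.01

Laspeyres component (base-period weights):
ΣP(2019)Q(2024) = 620.01×9 + 263.27×3 + 2087.72×5 + 15657.31×14 = 5580.09 + 789.81 + 10438.6 + 219202.34 = 236010.84
ΣP(2019)Q(2019) = 620.01×8 + 263.27×3 + 2087.72×6 + 15657.31×11 = 4960.08 + 789.81 + 12526.32 + 172230.41 = 190506.62
L = 236010.84 / 190506.62 × 100 = 123.8859
Paasche component (current-period weights):
ΣP(2024)Q(2024) = 460.09×9 + 345.94×3 + 2719.40×5 + 21287.04×14 = 4140.81 + 1037.82 + 13597 + 298018.56 = 316794.19
ΣP(2024)Q(2019) = 460.09×8 + 345.94×3 + 2719.40×6 + 21287.04×11 = 3680.72 + 1037.82 + 16316.4 + 234157.44 = 255192.38
P = 316794.19 / 255192.38 × 100 = 124.1394
Fisher = √(L × P) = √(123.8859 × 124.1394) = 124.0126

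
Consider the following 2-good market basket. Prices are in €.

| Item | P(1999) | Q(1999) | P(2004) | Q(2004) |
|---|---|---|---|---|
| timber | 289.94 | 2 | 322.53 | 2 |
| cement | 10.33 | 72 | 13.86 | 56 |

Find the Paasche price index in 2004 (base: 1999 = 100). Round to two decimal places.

122.69

Paasche price index uses current-period quantities as weights.
ΣP(2004)·Q(2004) = 322.53×2 + 13.86×56 = 645.06 + 776.16 = 1421.22
ΣP(1999)·Q(2004) = 289.94×2 + 10.33×56 = 579.88 + 578.48 = 1158.36
Index = 1421.22 / 1158.36 × 100 = 122.6924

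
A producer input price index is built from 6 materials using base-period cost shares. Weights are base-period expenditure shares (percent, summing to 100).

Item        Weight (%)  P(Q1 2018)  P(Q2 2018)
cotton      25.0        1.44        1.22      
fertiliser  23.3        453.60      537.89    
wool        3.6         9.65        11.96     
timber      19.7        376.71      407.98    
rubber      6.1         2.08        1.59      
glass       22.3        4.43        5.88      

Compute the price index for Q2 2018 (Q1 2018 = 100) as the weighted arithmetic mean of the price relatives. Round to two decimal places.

108.87

cotton: 25.0 × (1.22/1.44) = 25.0 × 0.847222 = 21.1806
fertiliser: 23.3 × (537.89/453.60) = 23.3 × 1.185825 = 27.6297
wool: 3.6 × (11.96/9.65) = 3.6 × 1.239378 = 4.4618
timber: 19.7 × (407.98/376.71) = 19.7 × 1.083008 = 21.3353
rubber: 6.1 × (1.59/2.08) = 6.1 × 0.764423 = 4.6630
glass: 22.3 × (5.88/4.43) = 22.3 × 1.327314 = 29.5991
Index = Σ wᵢ·(p₁ᵢ/p₀ᵢ) = 21.1806 + 27.6297 + 4.4618 + 21.3353 + 4.6630 + 29.5991 = 108.8694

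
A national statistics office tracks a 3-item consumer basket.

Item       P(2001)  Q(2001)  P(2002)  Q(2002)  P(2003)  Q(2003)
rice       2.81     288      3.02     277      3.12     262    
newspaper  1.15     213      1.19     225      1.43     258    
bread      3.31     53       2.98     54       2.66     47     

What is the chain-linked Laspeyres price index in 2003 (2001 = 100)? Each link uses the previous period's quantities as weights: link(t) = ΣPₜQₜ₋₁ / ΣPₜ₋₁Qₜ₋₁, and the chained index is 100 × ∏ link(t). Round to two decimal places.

109.49

Link 2001→2002:
ΣP(2002)Q(2001) = 3.02×288 + 1.19×213 + 2.98×53 = 869.76 + 253.47 + 157.94 = 1281.17
ΣP(2001)Q(2001) = 2.81×288 + 1.15×213 + 3.31×53 = 809.28 + 244.95 + 175.43 = 1229.66
link = 1281.17/1229.66 = 1.041890
Link 2002→2003:
ΣP(2003)Q(2002) = 3.12×277 + 1.43×225 + 2.66×54 = 864.24 + 321.75 + 143.64 = 1329.63
ΣP(2002)Q(2002) = 3.02×277 + 1.19×225 + 2.98×54 = 836.54 + 267.75 + 160.92 = 1265.21
link = 1329.63/1265.21 = 1.050916
Chained index = 100 × 1.041890 × 1.050916 = 109.4939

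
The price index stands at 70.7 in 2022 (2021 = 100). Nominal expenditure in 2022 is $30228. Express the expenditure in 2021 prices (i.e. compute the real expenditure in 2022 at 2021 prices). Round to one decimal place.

42755.3

Real = Nominal ÷ (Index/100) = 30228 ÷ (70.7/100)
     = 30228 ÷ 0.707 = 42755.3041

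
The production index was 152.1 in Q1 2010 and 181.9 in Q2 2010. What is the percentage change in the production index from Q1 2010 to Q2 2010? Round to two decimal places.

19.59%

Change = (181.9 − 152.1) / 152.1 × 100
       = 29.8 / 152.1 × 100 = 19.5924%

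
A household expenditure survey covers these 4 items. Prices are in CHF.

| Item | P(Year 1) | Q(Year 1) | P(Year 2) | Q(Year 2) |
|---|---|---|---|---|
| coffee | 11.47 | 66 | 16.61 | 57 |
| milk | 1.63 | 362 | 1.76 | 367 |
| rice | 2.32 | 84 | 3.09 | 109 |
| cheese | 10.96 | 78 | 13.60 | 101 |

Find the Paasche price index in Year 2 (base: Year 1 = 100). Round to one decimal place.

126.5

Paasche price index uses current-period quantities as weights.
ΣP(Year 2)·Q(Year 2) = 16.61×57 + 1.76×367 + 3.09×109 + 13.60×101 = 946.77 + 645.92 + 336.81 + 1373.6 = 3303.1
ΣP(Year 1)·Q(Year 2) = 11.47×57 + 1.63×367 + 2.32×109 + 10.96×101 = 653.79 + 598.21 + 252.88 + 1106.96 = 2611.84
Index = 3303.1 / 2611.84 × 100 = 126.4664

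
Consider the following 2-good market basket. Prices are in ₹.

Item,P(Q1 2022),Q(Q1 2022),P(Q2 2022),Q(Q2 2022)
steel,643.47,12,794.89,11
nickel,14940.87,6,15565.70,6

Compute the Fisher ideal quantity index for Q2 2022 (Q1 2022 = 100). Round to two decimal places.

Laspeyres component (base-period weights):
ΣP(Q1 2022)Q(Q2 2022) = 643.47×11 + 14940.87×6 = 7078.17 + 89645.22 = 96723.39
ΣP(Q1 2022)Q(Q1 2022) = 643.47×12 + 14940.87×6 = 7721.64 + 89645.22 = 97366.86
L = 96723.39 / 97366.86 × 100 = 99.3391
Paasche component (current-period weights):
ΣP(Q2 2022)Q(Q2 2022) = 794.89×11 + 15565.70×6 = 8743.79 + 93394.2 = 102137.99
ΣP(Q2 2022)Q(Q1 2022) = 794.89×12 + 15565.70×6 = 9538.68 + 93394.2 = 102932.88
P = 102137.99 / 102932.88 × 100 = 99.2278
Fisher = √(L × P) = √(99.3391 × 99.2278) = 99.2834

99.28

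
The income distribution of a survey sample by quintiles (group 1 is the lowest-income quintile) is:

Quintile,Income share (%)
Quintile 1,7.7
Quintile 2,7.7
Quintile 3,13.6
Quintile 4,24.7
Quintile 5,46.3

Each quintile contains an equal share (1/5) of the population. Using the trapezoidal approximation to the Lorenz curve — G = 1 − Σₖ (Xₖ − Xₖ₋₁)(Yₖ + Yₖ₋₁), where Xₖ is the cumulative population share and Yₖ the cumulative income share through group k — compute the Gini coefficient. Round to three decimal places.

Cumulative income shares Yₖ: 0.0770, 0.1540, 0.2900, 0.5370, 1.0000
Σ (Xₖ−Xₖ₋₁)(Yₖ+Yₖ₋₁) = (1/5)(0.0770+0.0000) + (1/5)(0.1540+0.0770) + (1/5)(0.2900+0.1540) + (1/5)(0.5370+0.2900) + (1/5)(1.0000+0.5370)
  = 0.0154 + 0.0462 + 0.0888 + 0.1654 + 0.3074 = 0.6232
G = 1 − 0.6232 = 0.3768

0.377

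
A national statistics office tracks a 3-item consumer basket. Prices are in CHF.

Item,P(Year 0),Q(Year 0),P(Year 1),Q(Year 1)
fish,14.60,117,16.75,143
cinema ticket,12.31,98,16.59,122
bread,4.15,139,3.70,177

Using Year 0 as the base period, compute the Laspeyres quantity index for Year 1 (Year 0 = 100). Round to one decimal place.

Laspeyres quantity index uses base-period prices as weights.
ΣP(Year 0)·Q(Year 1) = 14.60×143 + 12.31×122 + 4.15×177 = 2087.8 + 1501.82 + 734.55 = 4324.17
ΣP(Year 0)·Q(Year 0) = 14.60×117 + 12.31×98 + 4.15×139 = 1708.2 + 1206.38 + 576.85 = 3491.43
Index = 4324.17 / 3491.43 × 100 = 123.8510

123.9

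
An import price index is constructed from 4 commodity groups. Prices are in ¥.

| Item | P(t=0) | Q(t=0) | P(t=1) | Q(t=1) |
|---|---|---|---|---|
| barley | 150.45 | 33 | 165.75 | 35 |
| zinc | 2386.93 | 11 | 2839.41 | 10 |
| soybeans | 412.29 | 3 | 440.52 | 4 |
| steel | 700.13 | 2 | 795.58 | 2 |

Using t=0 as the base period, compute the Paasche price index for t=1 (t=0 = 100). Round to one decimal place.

116.7

Paasche price index uses current-period quantities as weights.
ΣP(t=1)·Q(t=1) = 165.75×35 + 2839.41×10 + 440.52×4 + 795.58×2 = 5801.25 + 28394.1 + 1762.08 + 1591.16 = 37548.59
ΣP(t=0)·Q(t=1) = 150.45×35 + 2386.93×10 + 412.29×4 + 700.13×2 = 5265.75 + 23869.3 + 1649.16 + 1400.26 = 32184.47
Index = 37548.59 / 32184.47 × 100 = 116.6668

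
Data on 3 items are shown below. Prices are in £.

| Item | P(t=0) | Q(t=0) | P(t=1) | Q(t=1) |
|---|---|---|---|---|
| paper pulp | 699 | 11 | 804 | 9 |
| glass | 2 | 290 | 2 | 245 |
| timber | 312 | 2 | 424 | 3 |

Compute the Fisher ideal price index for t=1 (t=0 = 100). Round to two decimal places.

116.05

Laspeyres component (base-period weights):
ΣP(t=1)Q(t=0) = 804×11 + 2×290 + 424×2 = 8844 + 580 + 848 = 10272
ΣP(t=0)Q(t=0) = 699×11 + 2×290 + 312×2 = 7689 + 580 + 624 = 8893
L = 10272 / 8893 × 100 = 115.5066
Paasche component (current-period weights):
ΣP(t=1)Q(t=1) = 804×9 + 2×245 + 424×3 = 7236 + 490 + 1272 = 8998
ΣP(t=0)Q(t=1) = 699×9 + 2×245 + 312×3 = 6291 + 490 + 936 = 7717
P = 8998 / 7717 × 100 = 116.5997
Fisher = √(L × P) = √(115.5066 × 116.5997) = 116.0519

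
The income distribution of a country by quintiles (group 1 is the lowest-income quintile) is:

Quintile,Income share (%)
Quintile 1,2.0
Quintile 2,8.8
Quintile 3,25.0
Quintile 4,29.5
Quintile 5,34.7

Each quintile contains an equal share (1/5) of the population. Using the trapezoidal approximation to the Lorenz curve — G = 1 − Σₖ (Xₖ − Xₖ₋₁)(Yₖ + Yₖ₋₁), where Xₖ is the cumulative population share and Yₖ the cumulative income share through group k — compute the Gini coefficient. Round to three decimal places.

0.344

Cumulative income shares Yₖ: 0.0200, 0.1080, 0.3580, 0.6530, 1.0000
Σ (Xₖ−Xₖ₋₁)(Yₖ+Yₖ₋₁) = (1/5)(0.0200+0.0000) + (1/5)(0.1080+0.0200) + (1/5)(0.3580+0.1080) + (1/5)(0.6530+0.3580) + (1/5)(1.0000+0.6530)
  = 0.0040 + 0.0256 + 0.0932 + 0.2022 + 0.3306 = 0.6556
G = 1 − 0.6556 = 0.3444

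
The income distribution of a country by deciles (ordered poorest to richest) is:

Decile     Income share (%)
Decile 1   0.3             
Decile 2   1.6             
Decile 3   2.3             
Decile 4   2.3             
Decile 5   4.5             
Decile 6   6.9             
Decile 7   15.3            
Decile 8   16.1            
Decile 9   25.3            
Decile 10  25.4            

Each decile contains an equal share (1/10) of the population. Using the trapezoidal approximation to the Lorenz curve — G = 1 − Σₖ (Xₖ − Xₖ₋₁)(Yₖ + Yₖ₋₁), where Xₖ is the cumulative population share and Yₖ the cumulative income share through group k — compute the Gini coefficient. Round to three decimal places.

0.502

Cumulative income shares Yₖ: 0.0030, 0.0190, 0.0420, 0.0650, 0.1100, 0.1790, 0.3320, 0.4930, 0.7460, 1.0000
Σ (Xₖ−Xₖ₋₁)(Yₖ+Yₖ₋₁) = (1/10)(0.0030+0.0000) + (1/10)(0.0190+0.0030) + (1/10)(0.0420+0.0190) + (1/10)(0.0650+0.0420) + (1/10)(0.1100+0.0650) + (1/10)(0.1790+0.1100) + (1/10)(0.3320+0.1790) + (1/10)(0.4930+0.3320) + (1/10)(0.7460+0.4930) + (1/10)(1.0000+0.7460)
  = 0.0003 + 0.0022 + 0.0061 + 0.0107 + 0.0175 + 0.0289 + 0.0511 + 0.0825 + 0.1239 + 0.1746 = 0.4978
G = 1 − 0.4978 = 0.5022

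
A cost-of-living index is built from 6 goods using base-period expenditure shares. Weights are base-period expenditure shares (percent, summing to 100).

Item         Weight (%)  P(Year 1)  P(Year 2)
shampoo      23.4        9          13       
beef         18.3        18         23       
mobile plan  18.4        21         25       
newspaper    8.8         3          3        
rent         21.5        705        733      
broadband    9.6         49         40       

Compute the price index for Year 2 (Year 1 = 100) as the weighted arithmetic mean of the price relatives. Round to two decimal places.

shampoo: 23.4 × (13/9) = 23.4 × 1.444444 = 33.8000
beef: 18.3 × (23/18) = 18.3 × 1.277778 = 23.3833
mobile plan: 18.4 × (25/21) = 18.4 × 1.190476 = 21.9048
newspaper: 8.8 × (3/3) = 8.8 × 1.000000 = 8.8000
rent: 21.5 × (733/705) = 21.5 × 1.039716 = 22.3539
broadband: 9.6 × (40/49) = 9.6 × 0.816327 = 7.8367
Index = Σ wᵢ·(p₁ᵢ/p₀ᵢ) = 33.8000 + 23.3833 + 21.9048 + 8.8000 + 22.3539 + 7.8367 = 118.0787

118.08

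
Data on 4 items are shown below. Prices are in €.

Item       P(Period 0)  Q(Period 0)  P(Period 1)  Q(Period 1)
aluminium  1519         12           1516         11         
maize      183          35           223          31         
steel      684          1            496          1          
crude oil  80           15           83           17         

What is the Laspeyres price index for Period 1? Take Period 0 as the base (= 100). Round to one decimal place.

104.6

Laspeyres price index uses base-period quantities as weights.
ΣP(Period 1)·Q(Period 0) = 1516×12 + 223×35 + 496×1 + 83×15 = 18192 + 7805 + 496 + 1245 = 27738
ΣP(Period 0)·Q(Period 0) = 1519×12 + 183×35 + 684×1 + 80×15 = 18228 + 6405 + 684 + 1200 = 26517
Index = 27738 / 26517 × 100 = 104.6046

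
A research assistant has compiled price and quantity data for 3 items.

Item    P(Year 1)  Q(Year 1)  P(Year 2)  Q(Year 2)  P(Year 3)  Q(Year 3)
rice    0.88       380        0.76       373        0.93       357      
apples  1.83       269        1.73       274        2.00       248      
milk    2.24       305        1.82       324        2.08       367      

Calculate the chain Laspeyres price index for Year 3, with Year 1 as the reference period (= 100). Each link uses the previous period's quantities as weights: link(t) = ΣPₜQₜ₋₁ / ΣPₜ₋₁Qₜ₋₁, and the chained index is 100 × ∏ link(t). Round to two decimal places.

Link Year 1→Year 2:
ΣP(Year 2)Q(Year 1) = 0.76×380 + 1.73×269 + 1.82×305 = 288.8 + 465.37 + 555.1 = 1309.27
ΣP(Year 1)Q(Year 1) = 0.88×380 + 1.83×269 + 2.24×305 = 334.4 + 492.27 + 683.2 = 1509.87
link = 1309.27/1509.87 = 0.867141
Link Year 2→Year 3:
ΣP(Year 3)Q(Year 2) = 0.93×373 + 2.00×274 + 2.08×324 = 346.89 + 548 + 673.92 = 1568.81
ΣP(Year 2)Q(Year 2) = 0.76×373 + 1.73×274 + 1.82×324 = 283.48 + 474.02 + 589.68 = 1347.18
link = 1568.81/1347.18 = 1.164514
Chained index = 100 × 0.867141 × 1.164514 = 100.9798

100.98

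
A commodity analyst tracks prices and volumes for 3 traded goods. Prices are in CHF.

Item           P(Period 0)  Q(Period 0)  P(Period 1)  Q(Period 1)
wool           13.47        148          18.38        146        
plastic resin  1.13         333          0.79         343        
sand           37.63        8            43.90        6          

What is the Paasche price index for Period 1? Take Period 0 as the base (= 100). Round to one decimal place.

124.7

Paasche price index uses current-period quantities as weights.
ΣP(Period 1)·Q(Period 1) = 18.38×146 + 0.79×343 + 43.90×6 = 2683.48 + 270.97 + 263.4 = 3217.85
ΣP(Period 0)·Q(Period 1) = 13.47×146 + 1.13×343 + 37.63×6 = 1966.62 + 387.59 + 225.78 = 2579.99
Index = 3217.85 / 2579.99 × 100 = 124.7234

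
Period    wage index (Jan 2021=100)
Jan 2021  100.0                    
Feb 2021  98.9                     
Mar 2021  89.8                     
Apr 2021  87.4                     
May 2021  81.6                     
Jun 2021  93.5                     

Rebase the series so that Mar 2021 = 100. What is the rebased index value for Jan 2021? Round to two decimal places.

111.36

Rebased(Jan 2021) = 100.0 / 89.8 × 100 = 111.3586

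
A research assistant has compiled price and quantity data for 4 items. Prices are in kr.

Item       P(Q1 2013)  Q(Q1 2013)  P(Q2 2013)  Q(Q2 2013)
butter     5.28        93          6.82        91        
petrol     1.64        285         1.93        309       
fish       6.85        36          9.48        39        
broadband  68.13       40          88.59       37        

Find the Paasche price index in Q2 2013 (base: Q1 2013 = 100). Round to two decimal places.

Paasche price index uses current-period quantities as weights.
ΣP(Q2 2013)·Q(Q2 2013) = 6.82×91 + 1.93×309 + 9.48×39 + 88.59×37 = 620.62 + 596.37 + 369.72 + 3277.83 = 4864.54
ΣP(Q1 2013)·Q(Q2 2013) = 5.28×91 + 1.64×309 + 6.85×39 + 68.13×37 = 480.48 + 506.76 + 267.15 + 2520.81 = 3775.2
Index = 4864.54 / 3775.2 × 100 = 128.8552

128.86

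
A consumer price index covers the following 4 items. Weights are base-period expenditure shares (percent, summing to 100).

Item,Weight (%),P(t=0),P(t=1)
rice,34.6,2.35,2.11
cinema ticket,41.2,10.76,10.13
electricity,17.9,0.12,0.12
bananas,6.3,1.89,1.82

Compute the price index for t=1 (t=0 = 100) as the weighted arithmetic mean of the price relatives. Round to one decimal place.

93.8

rice: 34.6 × (2.11/2.35) = 34.6 × 0.897872 = 31.0664
cinema ticket: 41.2 × (10.13/10.76) = 41.2 × 0.941450 = 38.7877
electricity: 17.9 × (0.12/0.12) = 17.9 × 1.000000 = 17.9000
bananas: 6.3 × (1.82/1.89) = 6.3 × 0.962963 = 6.0667
Index = Σ wᵢ·(p₁ᵢ/p₀ᵢ) = 31.0664 + 38.7877 + 17.9000 + 6.0667 = 93.8208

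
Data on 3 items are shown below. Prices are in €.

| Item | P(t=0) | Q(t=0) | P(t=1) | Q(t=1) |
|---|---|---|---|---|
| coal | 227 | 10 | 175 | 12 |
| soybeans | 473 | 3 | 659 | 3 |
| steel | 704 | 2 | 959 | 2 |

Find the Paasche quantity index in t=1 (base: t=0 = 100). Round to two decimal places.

106.20

Paasche quantity index uses current-period prices as weights.
ΣP(t=1)·Q(t=1) = 175×12 + 659×3 + 959×2 = 2100 + 1977 + 1918 = 5995
ΣP(t=1)·Q(t=0) = 175×10 + 659×3 + 959×2 = 1750 + 1977 + 1918 = 5645
Index = 5995 / 5645 × 100 = 106.2002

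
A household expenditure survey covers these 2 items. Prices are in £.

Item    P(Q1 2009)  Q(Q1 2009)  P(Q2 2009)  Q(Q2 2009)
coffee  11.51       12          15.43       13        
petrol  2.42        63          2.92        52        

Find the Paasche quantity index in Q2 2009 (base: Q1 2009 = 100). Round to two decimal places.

95.48

Paasche quantity index uses current-period prices as weights.
ΣP(Q2 2009)·Q(Q2 2009) = 15.43×13 + 2.92×52 = 200.59 + 151.84 = 352.43
ΣP(Q2 2009)·Q(Q1 2009) = 15.43×12 + 2.92×63 = 185.16 + 183.96 = 369.12
Index = 352.43 / 369.12 × 100 = 95.4784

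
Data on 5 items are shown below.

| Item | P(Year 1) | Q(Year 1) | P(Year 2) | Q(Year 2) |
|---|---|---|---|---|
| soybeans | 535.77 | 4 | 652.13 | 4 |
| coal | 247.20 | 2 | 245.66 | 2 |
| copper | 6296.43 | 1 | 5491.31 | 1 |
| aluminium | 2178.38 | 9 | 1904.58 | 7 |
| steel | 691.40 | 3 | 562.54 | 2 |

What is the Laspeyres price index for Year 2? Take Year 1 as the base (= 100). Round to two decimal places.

Laspeyres price index uses base-period quantities as weights.
ΣP(Year 2)·Q(Year 1) = 652.13×4 + 245.66×2 + 5491.31×1 + 1904.58×9 + 562.54×3 = 2608.52 + 491.32 + 5491.31 + 17141.22 + 1687.62 = 27419.99
ΣP(Year 1)·Q(Year 1) = 535.77×4 + 247.20×2 + 6296.43×1 + 2178.38×9 + 691.40×3 = 2143.08 + 494.4 + 6296.43 + 19605.42 + 2074.2 = 30613.53
Index = 27419.99 / 30613.53 × 100 = 89.5682

89.57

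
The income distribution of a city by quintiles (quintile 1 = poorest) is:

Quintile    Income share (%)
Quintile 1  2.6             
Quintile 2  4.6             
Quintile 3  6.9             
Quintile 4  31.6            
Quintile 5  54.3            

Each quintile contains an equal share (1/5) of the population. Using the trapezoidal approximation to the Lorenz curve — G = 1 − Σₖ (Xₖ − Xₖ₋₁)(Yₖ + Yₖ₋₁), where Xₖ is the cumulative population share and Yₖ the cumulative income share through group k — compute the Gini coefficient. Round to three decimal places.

0.522

Cumulative income shares Yₖ: 0.0260, 0.0720, 0.1410, 0.4570, 1.0000
Σ (Xₖ−Xₖ₋₁)(Yₖ+Yₖ₋₁) = (1/5)(0.0260+0.0000) + (1/5)(0.0720+0.0260) + (1/5)(0.1410+0.0720) + (1/5)(0.4570+0.1410) + (1/5)(1.0000+0.4570)
  = 0.0052 + 0.0196 + 0.0426 + 0.1196 + 0.2914 = 0.4784
G = 1 − 0.4784 = 0.5216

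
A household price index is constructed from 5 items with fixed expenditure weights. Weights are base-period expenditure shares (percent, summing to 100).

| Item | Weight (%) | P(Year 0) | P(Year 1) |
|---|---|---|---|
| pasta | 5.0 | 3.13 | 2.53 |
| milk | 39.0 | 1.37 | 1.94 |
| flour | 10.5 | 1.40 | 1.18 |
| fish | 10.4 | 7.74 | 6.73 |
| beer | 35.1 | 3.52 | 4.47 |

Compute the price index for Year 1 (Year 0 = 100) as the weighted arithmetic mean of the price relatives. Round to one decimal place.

pasta: 5.0 × (2.53/3.13) = 5.0 × 0.808307 = 4.0415
milk: 39.0 × (1.94/1.37) = 39.0 × 1.416058 = 55.2263
flour: 10.5 × (1.18/1.40) = 10.5 × 0.842857 = 8.8500
fish: 10.4 × (6.73/7.74) = 10.4 × 0.869509 = 9.0429
beer: 35.1 × (4.47/3.52) = 35.1 × 1.269886 = 44.5730
Index = Σ wᵢ·(p₁ᵢ/p₀ᵢ) = 4.0415 + 55.2263 + 8.8500 + 9.0429 + 44.5730 = 121.7337

121.7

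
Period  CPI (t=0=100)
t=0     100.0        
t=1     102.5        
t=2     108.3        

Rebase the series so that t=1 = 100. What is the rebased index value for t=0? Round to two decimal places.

Rebased(t=0) = 100.0 / 102.5 × 100 = 97.5610

97.56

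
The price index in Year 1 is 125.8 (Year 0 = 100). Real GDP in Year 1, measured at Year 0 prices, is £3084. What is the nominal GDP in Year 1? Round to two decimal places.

3879.67

Nominal = Real × (Index/100) = 3084 × (125.8/100)
        = 3084 × 1.258 = 3879.6720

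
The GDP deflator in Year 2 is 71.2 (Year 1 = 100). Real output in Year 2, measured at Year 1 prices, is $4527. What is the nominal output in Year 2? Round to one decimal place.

Nominal = Real × (Index/100) = 4527 × (71.2/100)
        = 4527 × 0.712 = 3223.2240

3223.2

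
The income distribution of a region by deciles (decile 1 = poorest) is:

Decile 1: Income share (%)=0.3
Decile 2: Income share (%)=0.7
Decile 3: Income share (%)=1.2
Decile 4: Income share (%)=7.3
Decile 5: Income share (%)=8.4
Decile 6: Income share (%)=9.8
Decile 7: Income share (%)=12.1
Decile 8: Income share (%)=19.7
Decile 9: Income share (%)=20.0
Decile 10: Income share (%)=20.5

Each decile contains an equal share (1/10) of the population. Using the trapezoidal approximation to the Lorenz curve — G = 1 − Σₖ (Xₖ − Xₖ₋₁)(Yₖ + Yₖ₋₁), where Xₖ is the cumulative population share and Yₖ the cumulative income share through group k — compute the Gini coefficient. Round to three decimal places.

Cumulative income shares Yₖ: 0.0030, 0.0100, 0.0220, 0.0950, 0.1790, 0.2770, 0.3980, 0.5950, 0.7950, 1.0000
Σ (Xₖ−Xₖ₋₁)(Yₖ+Yₖ₋₁) = (1/10)(0.0030+0.0000) + (1/10)(0.0100+0.0030) + (1/10)(0.0220+0.0100) + (1/10)(0.0950+0.0220) + (1/10)(0.1790+0.0950) + (1/10)(0.2770+0.1790) + (1/10)(0.3980+0.2770) + (1/10)(0.5950+0.3980) + (1/10)(0.7950+0.5950) + (1/10)(1.0000+0.7950)
  = 0.0003 + 0.0013 + 0.0032 + 0.0117 + 0.0274 + 0.0456 + 0.0675 + 0.0993 + 0.1390 + 0.1795 = 0.5748
G = 1 − 0.5748 = 0.4252

0.425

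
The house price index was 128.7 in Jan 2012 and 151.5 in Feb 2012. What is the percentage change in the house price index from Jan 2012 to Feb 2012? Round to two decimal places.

Change = (151.5 − 128.7) / 128.7 × 100
       = 22.8 / 128.7 × 100 = 17.7156%

17.72%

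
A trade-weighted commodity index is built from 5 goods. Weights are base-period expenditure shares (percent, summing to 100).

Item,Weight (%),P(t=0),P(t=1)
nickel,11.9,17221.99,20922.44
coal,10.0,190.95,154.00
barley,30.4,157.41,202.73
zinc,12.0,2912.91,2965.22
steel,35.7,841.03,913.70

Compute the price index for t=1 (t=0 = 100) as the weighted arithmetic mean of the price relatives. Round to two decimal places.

112.67

nickel: 11.9 × (20922.44/17221.99) = 11.9 × 1.214868 = 14.4569
coal: 10.0 × (154.00/190.95) = 10.0 × 0.806494 = 8.0649
barley: 30.4 × (202.73/157.41) = 30.4 × 1.287911 = 39.1525
zinc: 12.0 × (2965.22/2912.91) = 12.0 × 1.017958 = 12.2155
steel: 35.7 × (913.70/841.03) = 35.7 × 1.086406 = 38.7847
Index = Σ wᵢ·(p₁ᵢ/p₀ᵢ) = 14.4569 + 8.0649 + 39.1525 + 12.2155 + 38.7847 = 112.6745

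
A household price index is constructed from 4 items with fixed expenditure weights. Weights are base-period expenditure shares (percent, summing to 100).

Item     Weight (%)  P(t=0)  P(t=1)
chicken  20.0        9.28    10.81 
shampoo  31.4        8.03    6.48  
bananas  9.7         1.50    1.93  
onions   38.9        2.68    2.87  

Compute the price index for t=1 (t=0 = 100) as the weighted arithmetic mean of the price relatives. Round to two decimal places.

chicken: 20.0 × (10.81/9.28) = 20.0 × 1.164871 = 23.2974
shampoo: 31.4 × (6.48/8.03) = 31.4 × 0.806974 = 25.3390
bananas: 9.7 × (1.93/1.50) = 9.7 × 1.286667 = 12.4807
onions: 38.9 × (2.87/2.68) = 38.9 × 1.070896 = 41.6578
Index = Σ wᵢ·(p₁ᵢ/p₀ᵢ) = 23.2974 + 25.3390 + 12.4807 + 41.6578 = 102.7749

102.77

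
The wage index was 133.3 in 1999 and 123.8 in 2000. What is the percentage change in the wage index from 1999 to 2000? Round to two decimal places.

-7.13%

Change = (123.8 − 133.3) / 133.3 × 100
       = -9.5 / 133.3 × 100 = -7.1268%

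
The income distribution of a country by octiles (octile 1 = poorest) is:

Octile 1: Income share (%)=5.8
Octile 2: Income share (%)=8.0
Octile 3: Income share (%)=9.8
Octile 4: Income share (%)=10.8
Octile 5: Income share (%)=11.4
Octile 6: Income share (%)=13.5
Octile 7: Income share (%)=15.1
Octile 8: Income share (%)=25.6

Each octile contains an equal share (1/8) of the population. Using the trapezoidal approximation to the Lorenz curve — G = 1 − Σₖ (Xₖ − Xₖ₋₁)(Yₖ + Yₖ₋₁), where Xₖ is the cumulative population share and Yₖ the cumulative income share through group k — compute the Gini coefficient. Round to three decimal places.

Cumulative income shares Yₖ: 0.0580, 0.1380, 0.2360, 0.3440, 0.4580, 0.5930, 0.7440, 1.0000
Σ (Xₖ−Xₖ₋₁)(Yₖ+Yₖ₋₁) = (1/8)(0.0580+0.0000) + (1/8)(0.1380+0.0580) + (1/8)(0.2360+0.1380) + (1/8)(0.3440+0.2360) + (1/8)(0.4580+0.3440) + (1/8)(0.5930+0.4580) + (1/8)(0.7440+0.5930) + (1/8)(1.0000+0.7440)
  = 0.0072 + 0.0245 + 0.0467 + 0.0725 + 0.1003 + 0.1314 + 0.1671 + 0.2180 = 0.7678
G = 1 − 0.7678 = 0.2322

0.232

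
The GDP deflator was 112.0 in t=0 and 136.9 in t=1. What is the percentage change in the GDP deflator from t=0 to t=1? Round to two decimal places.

Change = (136.9 − 112.0) / 112.0 × 100
       = 24.9 / 112.0 × 100 = 22.2321%

22.23%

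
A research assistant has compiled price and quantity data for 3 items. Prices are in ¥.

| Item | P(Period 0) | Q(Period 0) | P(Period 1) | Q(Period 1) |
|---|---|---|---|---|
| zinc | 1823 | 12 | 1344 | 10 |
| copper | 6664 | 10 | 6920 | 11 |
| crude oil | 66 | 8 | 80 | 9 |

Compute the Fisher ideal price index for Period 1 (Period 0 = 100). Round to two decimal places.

97.27

Laspeyres component (base-period weights):
ΣP(Period 1)Q(Period 0) = 1344×12 + 6920×10 + 80×8 = 16128 + 69200 + 640 = 85968
ΣP(Period 0)Q(Period 0) = 1823×12 + 6664×10 + 66×8 = 21876 + 66640 + 528 = 89044
L = 85968 / 89044 × 100 = 96.5455
Paasche component (current-period weights):
ΣP(Period 1)Q(Period 1) = 1344×10 + 6920×11 + 80×9 = 13440 + 76120 + 720 = 90280
ΣP(Period 0)Q(Period 1) = 1823×10 + 6664×11 + 66×9 = 18230 + 73304 + 594 = 92128
P = 90280 / 92128 × 100 = 97.9941
Fisher = √(L × P) = √(96.5455 × 97.9941) = 97.2671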